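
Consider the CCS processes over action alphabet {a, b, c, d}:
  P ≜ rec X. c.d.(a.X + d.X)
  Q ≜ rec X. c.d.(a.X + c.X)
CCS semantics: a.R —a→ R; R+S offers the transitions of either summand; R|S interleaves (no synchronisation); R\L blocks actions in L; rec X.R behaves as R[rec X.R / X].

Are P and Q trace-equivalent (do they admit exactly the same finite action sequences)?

P's transition system — 3 states:
  p0 = rec X. c.d.(a.X + d.X) ⊢ --c--▸ p1
  p1 = d.(a.(rec X. c.d.(a.X + d.X)) + d.(rec X. c.d.(a.X + d.X))) ⊢ --d--▸ p2
  p2 = a.(rec X. c.d.(a.X + d.X)) + d.(rec X. c.d.(a.X + d.X)) ⊢ --a--▸ p0, --d--▸ p0
Q's transition system — 3 states:
  q0 = rec X. c.d.(a.X + c.X) ⊢ --c--▸ q1
  q1 = d.(a.(rec X. c.d.(a.X + c.X)) + c.(rec X. c.d.(a.X + c.X))) ⊢ --d--▸ q2
  q2 = a.(rec X. c.d.(a.X + c.X)) + c.(rec X. c.d.(a.X + c.X)) ⊢ --a--▸ q0, --c--▸ q0
Trace ⟨cdd⟩ through P, begin at {p0}:
  after c @ step 1: {p1}
  after d @ step 2: {p2}
  after d @ step 3: {p0}
  — P admits the full trace.
Trace ⟨cdd⟩ through Q, begin at {q0}:
  after c @ step 1: {q1}
  after d @ step 2: {q2}
  after d @ step 3: ∅ (Q stuck)

NO — witness ⟨cdd⟩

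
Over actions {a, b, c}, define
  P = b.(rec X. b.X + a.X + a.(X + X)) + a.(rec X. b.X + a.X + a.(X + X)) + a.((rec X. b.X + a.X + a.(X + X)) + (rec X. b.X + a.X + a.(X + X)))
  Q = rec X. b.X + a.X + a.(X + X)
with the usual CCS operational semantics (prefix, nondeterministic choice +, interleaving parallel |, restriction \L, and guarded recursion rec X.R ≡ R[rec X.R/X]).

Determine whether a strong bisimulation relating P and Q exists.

bisimilar

P's transition system — 3 states:
  p0 = b.(rec X. b.X + a.X + a.(X + X)) + a.(rec X. b.X + a.X + a.(X + X)) + a.((rec X. b.X + a.X + a.(X + X)) + (rec X. b.X + a.X + a.(X + X))) | -a-> p1, -a-> p2, -b-> p2
  p1 = (rec X. b.X + a.X + a.(X + X)) + (rec X. b.X + a.X + a.(X + X)) | -a-> p1, -a-> p2, -b-> p2
  p2 = rec X. b.X + a.X + a.(X + X) | -a-> p1, -a-> p2, -b-> p2
Q's transition system — 2 states:
  q0 = rec X. b.X + a.X + a.(X + X) | -a-> q0, -a-> q1, -b-> q0
  q1 = (rec X. b.X + a.X + a.(X + X)) + (rec X. b.X + a.X + a.(X + X)) | -a-> q0, -a-> q1, -b-> q0
Bisimilarity quotient blocks:
  B0 = {p0, p1, p2, q0, q1}
p0 ∈ B0, q0 ∈ B0 → same block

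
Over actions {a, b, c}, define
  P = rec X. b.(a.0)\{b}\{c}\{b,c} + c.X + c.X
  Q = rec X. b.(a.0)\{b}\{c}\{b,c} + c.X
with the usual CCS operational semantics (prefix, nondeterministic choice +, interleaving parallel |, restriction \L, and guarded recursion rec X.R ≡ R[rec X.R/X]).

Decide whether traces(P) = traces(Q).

trace-equivalent

LTS(P): 3 reachable states
  s0 = rec X. b.(a.0)\{b}\{c}\{b,c} + c.X + c.X has moves —b→ s1, —c→ s0
  s1 = (a.0)\{b}\{c}\{b,c} has moves —a→ s2
  s2 = 0\{b}\{c}\{b,c} has moves ·
LTS(Q): 3 reachable states
  t0 = rec X. b.(a.0)\{b}\{c}\{b,c} + c.X has moves —b→ t1, —c→ t0
  t1 = (a.0)\{b}\{c}\{b,c} has moves —a→ t2
  t2 = 0\{b}\{c}\{b,c} has moves ·
Bisimilarity quotient blocks:
  B0 = {s0, t0}
  B1 = {s1, t1}
  B2 = {s2, t2}
s0 ∈ B0, t0 ∈ B0 → same block
Bisimilar ⇒ trace-equivalent.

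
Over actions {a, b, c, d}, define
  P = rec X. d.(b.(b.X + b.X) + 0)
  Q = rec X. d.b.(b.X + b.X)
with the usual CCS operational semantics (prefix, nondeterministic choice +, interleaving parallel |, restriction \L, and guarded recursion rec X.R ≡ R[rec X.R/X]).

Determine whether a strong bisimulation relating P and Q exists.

bisimilar

Reachable graph of P (3 states):
  m0 = rec X. d.(b.(b.X + b.X) + 0) :: —d→ m1
  m1 = b.(b.(rec X. d.(b.(b.X + b.X) + 0)) + b.(rec X. d.(b.(b.X + b.X) + 0))) + 0 :: —b→ m2
  m2 = b.(rec X. d.(b.(b.X + b.X) + 0)) + b.(rec X. d.(b.(b.X + b.X) + 0)) :: —b→ m0
Reachable graph of Q (3 states):
  n0 = rec X. d.b.(b.X + b.X) :: —d→ n1
  n1 = b.(b.(rec X. d.b.(b.X + b.X)) + b.(rec X. d.b.(b.X + b.X))) :: —b→ n2
  n2 = b.(rec X. d.b.(b.X + b.X)) + b.(rec X. d.b.(b.X + b.X)) :: —b→ n0
Coarsest stable partition (strong bisimilarity classes):
  B0 = {m0, n0}
  B1 = {m1, n1}
  B2 = {m2, n2}
m0 ∈ B0, n0 ∈ B0 → same block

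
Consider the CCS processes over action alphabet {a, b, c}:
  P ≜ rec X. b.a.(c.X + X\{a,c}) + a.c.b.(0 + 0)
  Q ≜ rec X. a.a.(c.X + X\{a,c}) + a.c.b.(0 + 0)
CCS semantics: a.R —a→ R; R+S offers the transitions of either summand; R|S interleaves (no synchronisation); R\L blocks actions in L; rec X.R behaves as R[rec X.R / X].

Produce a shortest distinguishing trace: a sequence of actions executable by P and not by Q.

LTS(P): 7 reachable states
  m0 = rec X. b.a.(c.X + X\{a,c}) + a.c.b.(0 + 0) :: --a--▸ m1, --b--▸ m2
  m1 = c.b.(0 + 0) :: --c--▸ m3
  m2 = a.(c.(rec X. b.a.(c.X + X\{a,c}) + a.c.b.(0 + 0)) + (rec X. b.a.(c.X + X\{a,c}) + a.c.b.(0 + 0))\{a,c}) :: --a--▸ m4
  m3 = b.(0 + 0) :: --b--▸ m5
  m4 = c.(rec X. b.a.(c.X + X\{a,c}) + a.c.b.(0 + 0)) + (rec X. b.a.(c.X + X\{a,c}) + a.c.b.(0 + 0))\{a,c} :: --b--▸ m6, --c--▸ m0
  m5 = 0 + 0 :: (no moves)
  m6 = (a.(c.(rec X. b.a.(c.X + X\{a,c}) + a.c.b.(0 + 0)) + (rec X. b.a.(c.X + X\{a,c}) + a.c.b.(0 + 0))\{a,c}))\{a,c} :: (no moves)
LTS(Q): 6 reachable states
  n0 = rec X. a.a.(c.X + X\{a,c}) + a.c.b.(0 + 0) :: --a--▸ n1, --a--▸ n2
  n1 = a.(c.(rec X. a.a.(c.X + X\{a,c}) + a.c.b.(0 + 0)) + (rec X. a.a.(c.X + X\{a,c}) + a.c.b.(0 + 0))\{a,c}) :: --a--▸ n3
  n2 = c.b.(0 + 0) :: --c--▸ n4
  n3 = c.(rec X. a.a.(c.X + X\{a,c}) + a.c.b.(0 + 0)) + (rec X. a.a.(c.X + X\{a,c}) + a.c.b.(0 + 0))\{a,c} :: --c--▸ n0
  n4 = b.(0 + 0) :: --b--▸ n5
  n5 = 0 + 0 :: (no moves)
Executing b from P (initial set {m0}):
  step 1 (b): {m2}
  P completes σ.
Executing b from Q (initial set {n0}):
  step 1 (b): no successor for Q

b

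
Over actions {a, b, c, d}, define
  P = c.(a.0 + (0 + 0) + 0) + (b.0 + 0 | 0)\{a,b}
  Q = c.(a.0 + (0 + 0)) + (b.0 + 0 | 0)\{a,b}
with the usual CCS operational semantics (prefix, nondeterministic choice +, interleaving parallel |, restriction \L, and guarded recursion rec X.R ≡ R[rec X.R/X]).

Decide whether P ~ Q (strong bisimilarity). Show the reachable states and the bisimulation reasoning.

Reachable graph of P (3 states):
  u0 = c.(a.0 + (0 + 0) + 0) + (b.0 + 0 | 0)\{a,b} → --c--▸ u1
  u1 = a.0 + (0 + 0) + 0 → --a--▸ u2
  u2 = 0 → deadlocked
Reachable graph of Q (3 states):
  v0 = c.(a.0 + (0 + 0)) + (b.0 + 0 | 0)\{a,b} → --c--▸ v1
  v1 = a.0 + (0 + 0) → --a--▸ v2
  v2 = 0 → deadlocked
Bisimilarity quotient blocks:
  B0 = {u0, v0}
  B1 = {u1, v1}
  B2 = {u2, v2}
u0 ∈ B0, v0 ∈ B0 → same block

YES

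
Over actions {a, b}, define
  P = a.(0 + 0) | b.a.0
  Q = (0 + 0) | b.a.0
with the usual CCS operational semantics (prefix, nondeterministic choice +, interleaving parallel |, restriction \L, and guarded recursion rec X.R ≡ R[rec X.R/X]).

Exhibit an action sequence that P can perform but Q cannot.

Reachable graph of P (6 states):
  s0 = a.(0 + 0) | b.a.0 has moves -a-> s1, -b-> s2
  s1 = (0 + 0) | b.a.0 has moves -b-> s3
  s2 = a.(0 + 0) | a.0 has moves -a-> s3, -a-> s4
  s3 = (0 + 0) | a.0 has moves -a-> s5
  s4 = a.(0 + 0) | 0 has moves -a-> s5
  s5 = (0 + 0) | 0 has moves ·
Reachable graph of Q (3 states):
  t0 = (0 + 0) | b.a.0 has moves -b-> t1
  t1 = (0 + 0) | a.0 has moves -a-> t2
  t2 = (0 + 0) | 0 has moves ·
Executing a from P (initial set {s0}):
  [1] a ⇒ {s1}
  — P admits the full trace.
Executing a from Q (initial set {t0}):
  [1] a ⇒ ∅ (Q stuck)

a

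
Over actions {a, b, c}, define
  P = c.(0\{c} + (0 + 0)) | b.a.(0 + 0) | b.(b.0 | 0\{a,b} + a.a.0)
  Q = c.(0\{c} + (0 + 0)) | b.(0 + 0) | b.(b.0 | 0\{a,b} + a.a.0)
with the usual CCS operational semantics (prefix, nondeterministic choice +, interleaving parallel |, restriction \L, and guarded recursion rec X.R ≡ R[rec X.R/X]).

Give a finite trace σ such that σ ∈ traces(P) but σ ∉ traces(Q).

Reachable graph of P (30 states):
  m0 = c.(0\{c} + (0 + 0)) | b.a.(0 + 0) | b.(b.0 | 0\{a,b} + a.a.0) has moves -b-> m1, -b-> m2, -c-> m3
  m1 = c.(0\{c} + (0 + 0)) | a.(0 + 0) | b.(b.0 | 0\{a,b} + a.a.0) has moves -a-> m4, -b-> m5, -c-> m6
  m2 = c.(0\{c} + (0 + 0)) | b.a.(0 + 0) | (b.0 | 0\{a,b} + a.a.0) has moves -a-> m7, -b-> m5, -b-> m8, -c-> m9
  m3 = (0\{c} + (0 + 0)) | b.a.(0 + 0) | b.(b.0 | 0\{a,b} + a.a.0) has moves -b-> m6, -b-> m9
  m4 = c.(0\{c} + (0 + 0)) | (0 + 0) | b.(b.0 | 0\{a,b} + a.a.0) has moves -b-> m10, -c-> m11
  m5 = c.(0\{c} + (0 + 0)) | a.(0 + 0) | (b.0 | 0\{a,b} + a.a.0) has moves -a-> m10, -a-> m12, -b-> m13, -c-> m14
  m6 = (0\{c} + (0 + 0)) | a.(0 + 0) | b.(b.0 | 0\{a,b} + a.a.0) has moves -a-> m11, -b-> m14
  m7 = c.(0\{c} + (0 + 0)) | b.a.(0 + 0) | a.0 has moves -a-> m15, -b-> m12, -c-> m16
  m8 = c.(0\{c} + (0 + 0)) | b.a.(0 + 0) | (0 | 0\{a,b}) has moves -b-> m13, -c-> m17
  m9 = (0\{c} + (0 + 0)) | b.a.(0 + 0) | (b.0 | 0\{a,b} + a.a.0) has moves -a-> m16, -b-> m14, -b-> m17
  m10 = c.(0\{c} + (0 + 0)) | (0 + 0) | (b.0 | 0\{a,b} + a.a.0) has moves -a-> m18, -b-> m19, -c-> m20
  m11 = (0\{c} + (0 + 0)) | (0 + 0) | b.(b.0 | 0\{a,b} + a.a.0) has moves -b-> m20
  m12 = c.(0\{c} + (0 + 0)) | a.(0 + 0) | a.0 has moves -a-> m18, -a-> m21, -c-> m22
  m13 = c.(0\{c} + (0 + 0)) | a.(0 + 0) | (0 | 0\{a,b}) has moves -a-> m19, -c-> m23
  m14 = (0\{c} + (0 + 0)) | a.(0 + 0) | (b.0 | 0\{a,b} + a.a.0) has moves -a-> m20, -a-> m22, -b-> m23
  m15 = c.(0\{c} + (0 + 0)) | b.a.(0 + 0) | 0 has moves -b-> m21, -c-> m24
  m16 = (0\{c} + (0 + 0)) | b.a.(0 + 0) | a.0 has moves -a-> m24, -b-> m22
  m17 = (0\{c} + (0 + 0)) | b.a.(0 + 0) | (0 | 0\{a,b}) has moves -b-> m23
  m18 = c.(0\{c} + (0 + 0)) | (0 + 0) | a.0 has moves -a-> m25, -c-> m26
  m19 = c.(0\{c} + (0 + 0)) | (0 + 0) | (0 | 0\{a,b}) has moves -c-> m27
  m20 = (0\{c} + (0 + 0)) | (0 + 0) | (b.0 | 0\{a,b} + a.a.0) has moves -a-> m26, -b-> m27
  m21 = c.(0\{c} + (0 + 0)) | a.(0 + 0) | 0 has moves -a-> m25, -c-> m28
  m22 = (0\{c} + (0 + 0)) | a.(0 + 0) | a.0 has moves -a-> m26, -a-> m28
  m23 = (0\{c} + (0 + 0)) | a.(0 + 0) | (0 | 0\{a,b}) has moves -a-> m27
  m24 = (0\{c} + (0 + 0)) | b.a.(0 + 0) | 0 has moves -b-> m28
  m25 = c.(0\{c} + (0 + 0)) | (0 + 0) | 0 has moves -c-> m29
  m26 = (0\{c} + (0 + 0)) | (0 + 0) | a.0 has moves -a-> m29
  m27 = (0\{c} + (0 + 0)) | (0 + 0) | (0 | 0\{a,b}) has moves ∅
  m28 = (0\{c} + (0 + 0)) | a.(0 + 0) | 0 has moves -a-> m29
  m29 = (0\{c} + (0 + 0)) | (0 + 0) | 0 has moves ∅
Reachable graph of Q (20 states):
  n0 = c.(0\{c} + (0 + 0)) | b.(0 + 0) | b.(b.0 | 0\{a,b} + a.a.0) has moves -b-> n1, -b-> n2, -c-> n3
  n1 = c.(0\{c} + (0 + 0)) | (0 + 0) | b.(b.0 | 0\{a,b} + a.a.0) has moves -b-> n4, -c-> n5
  n2 = c.(0\{c} + (0 + 0)) | b.(0 + 0) | (b.0 | 0\{a,b} + a.a.0) has moves -a-> n6, -b-> n4, -b-> n7, -c-> n8
  n3 = (0\{c} + (0 + 0)) | b.(0 + 0) | b.(b.0 | 0\{a,b} + a.a.0) has moves -b-> n5, -b-> n8
  n4 = c.(0\{c} + (0 + 0)) | (0 + 0) | (b.0 | 0\{a,b} + a.a.0) has moves -a-> n9, -b-> n10, -c-> n11
  n5 = (0\{c} + (0 + 0)) | (0 + 0) | b.(b.0 | 0\{a,b} + a.a.0) has moves -b-> n11
  n6 = c.(0\{c} + (0 + 0)) | b.(0 + 0) | a.0 has moves -a-> n12, -b-> n9, -c-> n13
  n7 = c.(0\{c} + (0 + 0)) | b.(0 + 0) | (0 | 0\{a,b}) has moves -b-> n10, -c-> n14
  n8 = (0\{c} + (0 + 0)) | b.(0 + 0) | (b.0 | 0\{a,b} + a.a.0) has moves -a-> n13, -b-> n11, -b-> n14
  n9 = c.(0\{c} + (0 + 0)) | (0 + 0) | a.0 has moves -a-> n15, -c-> n16
  n10 = c.(0\{c} + (0 + 0)) | (0 + 0) | (0 | 0\{a,b}) has moves -c-> n17
  n11 = (0\{c} + (0 + 0)) | (0 + 0) | (b.0 | 0\{a,b} + a.a.0) has moves -a-> n16, -b-> n17
  n12 = c.(0\{c} + (0 + 0)) | b.(0 + 0) | 0 has moves -b-> n15, -c-> n18
  n13 = (0\{c} + (0 + 0)) | b.(0 + 0) | a.0 has moves -a-> n18, -b-> n16
  n14 = (0\{c} + (0 + 0)) | b.(0 + 0) | (0 | 0\{a,b}) has moves -b-> n17
  n15 = c.(0\{c} + (0 + 0)) | (0 + 0) | 0 has moves -c-> n19
  n16 = (0\{c} + (0 + 0)) | (0 + 0) | a.0 has moves -a-> n19
  n17 = (0\{c} + (0 + 0)) | (0 + 0) | (0 | 0\{a,b}) has moves ∅
  n18 = (0\{c} + (0 + 0)) | b.(0 + 0) | 0 has moves -b-> n19
  n19 = (0\{c} + (0 + 0)) | (0 + 0) | 0 has moves ∅
Run σ = ⟨babb⟩ on P: start {m0}
  step 1 (b): {m1, m2}
  step 2 (a): {m4, m7}
  step 3 (b): {m10, m12}
  step 4 (b): {m19}
  P completes σ.
Run σ = ⟨babb⟩ on Q: start {n0}
  step 1 (b): {n1, n2}
  step 2 (a): {n6}
  step 3 (b): {n9}
  step 4 (b): ∅  — Q cannot continue

babb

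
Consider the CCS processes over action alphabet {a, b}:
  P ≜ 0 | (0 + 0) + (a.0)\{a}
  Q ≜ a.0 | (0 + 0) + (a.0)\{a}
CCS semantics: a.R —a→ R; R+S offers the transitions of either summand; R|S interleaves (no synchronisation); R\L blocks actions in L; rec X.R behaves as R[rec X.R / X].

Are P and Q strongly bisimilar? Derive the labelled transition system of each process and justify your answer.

not bisimilar

Reachable graph of P (1 states):
  p0 = 0 | (0 + 0) + (a.0)\{a} | ·
Reachable graph of Q (2 states):
  q0 = a.0 | (0 + 0) + (a.0)\{a} | —a→ q1
  q1 = 0 | (0 + 0) | ·
Coarsest stable partition (strong bisimilarity classes):
  B0 = {p0, q1}
  B1 = {q0}
p0 ∈ B0, q0 ∈ B1 → different blocks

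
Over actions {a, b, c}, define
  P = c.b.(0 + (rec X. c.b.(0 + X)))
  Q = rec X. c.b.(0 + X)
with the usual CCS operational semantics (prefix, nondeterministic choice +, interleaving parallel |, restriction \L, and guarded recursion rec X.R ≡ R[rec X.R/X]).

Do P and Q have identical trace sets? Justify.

Reachable graph of P (3 states):
  m0 = c.b.(0 + (rec X. c.b.(0 + X))) | —c→ m1
  m1 = b.(0 + (rec X. c.b.(0 + X))) | —b→ m2
  m2 = 0 + (rec X. c.b.(0 + X)) | —c→ m1
Reachable graph of Q (3 states):
  n0 = rec X. c.b.(0 + X) | —c→ n1
  n1 = b.(0 + (rec X. c.b.(0 + X))) | —b→ n2
  n2 = 0 + (rec X. c.b.(0 + X)) | —c→ n1
Bisimilarity quotient blocks:
  B0 = {m0, m2, n0, n2}
  B1 = {m1, n1}
m0 ∈ B0, n0 ∈ B0 → same block
Bisimilar ⇒ trace-equivalent.

traces(P) = traces(Q)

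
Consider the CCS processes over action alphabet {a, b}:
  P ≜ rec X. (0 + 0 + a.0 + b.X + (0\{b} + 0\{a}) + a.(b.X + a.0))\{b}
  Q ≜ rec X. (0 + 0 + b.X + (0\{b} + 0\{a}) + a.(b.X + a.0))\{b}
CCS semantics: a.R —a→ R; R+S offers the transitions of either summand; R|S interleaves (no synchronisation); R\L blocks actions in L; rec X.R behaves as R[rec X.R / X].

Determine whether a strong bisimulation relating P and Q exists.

not bisimilar

LTS(P): 3 reachable states
  s0 = rec X. (0 + 0 + a.0 + b.X + (0\{b} + 0\{a}) + a.(b.X + a.0))\{b} :: ··a··> s1, ··a··> s2
  s1 = (b.(rec X. (0 + 0 + a.0 + b.X + (0\{b} + 0\{a}) + a.(b.X + a.0))\{b}) + a.0)\{b} :: ··a··> s2
  s2 = 0\{b} :: ∅
LTS(Q): 3 reachable states
  t0 = rec X. (0 + 0 + b.X + (0\{b} + 0\{a}) + a.(b.X + a.0))\{b} :: ··a··> t1
  t1 = (b.(rec X. (0 + 0 + b.X + (0\{b} + 0\{a}) + a.(b.X + a.0))\{b}) + a.0)\{b} :: ··a··> t2
  t2 = 0\{b} :: ∅
Coarsest stable partition (strong bisimilarity classes):
  B0 = {s0}
  B1 = {s2, t2}
  B2 = {s1, t1}
  B3 = {t0}
s0 ∈ B0, t0 ∈ B3 → different blocks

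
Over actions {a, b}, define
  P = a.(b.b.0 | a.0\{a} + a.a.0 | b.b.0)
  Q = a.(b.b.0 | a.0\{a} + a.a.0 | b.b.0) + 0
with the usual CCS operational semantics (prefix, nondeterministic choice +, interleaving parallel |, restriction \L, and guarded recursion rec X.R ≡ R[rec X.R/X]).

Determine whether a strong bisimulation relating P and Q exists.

YES

LTS(P): 15 reachable states
  p0 = a.(b.b.0 | a.0\{a} + a.a.0 | b.b.0) :: =a=> p1
  p1 = b.b.0 | a.0\{a} + a.a.0 | b.b.0 :: =a=> p2, =a=> p3, =b=> p4, =b=> p5
  p2 = a.0 | b.b.0 :: =a=> p6, =b=> p7
  p3 = b.b.0 | 0\{a} :: =b=> p8
  p4 = a.a.0 | b.0 :: =a=> p7, =b=> p9
  p5 = b.0 | a.0\{a} :: =a=> p8, =b=> p10
  p6 = 0 | b.b.0 :: =b=> p11
  p7 = a.0 | b.0 :: =a=> p11, =b=> p12
  p8 = b.0 | 0\{a} :: =b=> p13
  p9 = a.a.0 | 0 :: =a=> p12
  p10 = 0 | a.0\{a} :: =a=> p13
  p11 = 0 | b.0 :: =b=> p14
  p12 = a.0 | 0 :: =a=> p14
  p13 = 0 | 0\{a} :: stopped
  p14 = 0 | 0 :: stopped
LTS(Q): 15 reachable states
  q0 = a.(b.b.0 | a.0\{a} + a.a.0 | b.b.0) + 0 :: =a=> q1
  q1 = b.b.0 | a.0\{a} + a.a.0 | b.b.0 :: =a=> q2, =a=> q3, =b=> q4, =b=> q5
  q2 = a.0 | b.b.0 :: =a=> q6, =b=> q7
  q3 = b.b.0 | 0\{a} :: =b=> q8
  q4 = a.a.0 | b.0 :: =a=> q7, =b=> q9
  q5 = b.0 | a.0\{a} :: =a=> q8, =b=> q10
  q6 = 0 | b.b.0 :: =b=> q11
  q7 = a.0 | b.0 :: =a=> q11, =b=> q12
  q8 = b.0 | 0\{a} :: =b=> q13
  q9 = a.a.0 | 0 :: =a=> q12
  q10 = 0 | a.0\{a} :: =a=> q13
  q11 = 0 | b.0 :: =b=> q14
  q12 = a.0 | 0 :: =a=> q14
  q13 = 0 | 0\{a} :: stopped
  q14 = 0 | 0 :: stopped
Bisimilarity quotient blocks:
  B0 = {p0, q0}
  B1 = {p1, q1}
  B2 = {p5, p7, q5, q7}
  B3 = {p11, p8, q11, q8}
  B4 = {p13, p14, q13, q14}
  B5 = {p10, p12, q10, q12}
  B6 = {p4, q4}
  B7 = {p9, q9}
  B8 = {p2, q2}
  B9 = {p3, p6, q3, q6}
p0 ∈ B0, q0 ∈ B0 → same block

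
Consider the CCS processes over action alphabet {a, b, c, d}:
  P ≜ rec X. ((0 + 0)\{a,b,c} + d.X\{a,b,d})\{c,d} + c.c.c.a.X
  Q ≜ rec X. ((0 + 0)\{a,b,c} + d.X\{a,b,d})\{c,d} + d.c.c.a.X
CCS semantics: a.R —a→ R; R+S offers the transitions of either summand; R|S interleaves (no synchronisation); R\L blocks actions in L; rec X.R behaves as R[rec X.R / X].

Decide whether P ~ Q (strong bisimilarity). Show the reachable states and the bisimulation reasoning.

P's transition system — 4 states:
  m0 = rec X. ((0 + 0)\{a,b,c} + d.X\{a,b,d})\{c,d} + c.c.c.a.X :: =c=> m1
  m1 = c.c.a.(rec X. ((0 + 0)\{a,b,c} + d.X\{a,b,d})\{c,d} + c.c.c.a.X) :: =c=> m2
  m2 = c.a.(rec X. ((0 + 0)\{a,b,c} + d.X\{a,b,d})\{c,d} + c.c.c.a.X) :: =c=> m3
  m3 = a.(rec X. ((0 + 0)\{a,b,c} + d.X\{a,b,d})\{c,d} + c.c.c.a.X) :: =a=> m0
Q's transition system — 4 states:
  n0 = rec X. ((0 + 0)\{a,b,c} + d.X\{a,b,d})\{c,d} + d.c.c.a.X :: =d=> n1
  n1 = c.c.a.(rec X. ((0 + 0)\{a,b,c} + d.X\{a,b,d})\{c,d} + d.c.c.a.X) :: =c=> n2
  n2 = c.a.(rec X. ((0 + 0)\{a,b,c} + d.X\{a,b,d})\{c,d} + d.c.c.a.X) :: =c=> n3
  n3 = a.(rec X. ((0 + 0)\{a,b,c} + d.X\{a,b,d})\{c,d} + d.c.c.a.X) :: =a=> n0
Coarsest stable partition (strong bisimilarity classes):
  B0 = {m0}
  B1 = {m1}
  B2 = {m2}
  B3 = {m3}
  B4 = {n0}
  B5 = {n1}
  B6 = {n2}
  B7 = {n3}
m0 ∈ B0, n0 ∈ B4 → different blocks

P ≁ Q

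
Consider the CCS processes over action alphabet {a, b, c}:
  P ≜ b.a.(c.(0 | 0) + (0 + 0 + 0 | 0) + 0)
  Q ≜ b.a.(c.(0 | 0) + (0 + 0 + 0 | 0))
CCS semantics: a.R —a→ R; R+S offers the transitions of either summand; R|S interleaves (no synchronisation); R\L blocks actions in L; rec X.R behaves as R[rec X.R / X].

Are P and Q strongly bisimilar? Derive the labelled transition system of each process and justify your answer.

YES

P's transition system — 4 states:
  m0 = b.a.(c.(0 | 0) + (0 + 0 + 0 | 0) + 0) has moves —b→ m1
  m1 = a.(c.(0 | 0) + (0 + 0 + 0 | 0) + 0) has moves —a→ m2
  m2 = c.(0 | 0) + (0 + 0 + 0 | 0) + 0 has moves —c→ m3
  m3 = 0 | 0 has moves (no moves)
Q's transition system — 4 states:
  n0 = b.a.(c.(0 | 0) + (0 + 0 + 0 | 0)) has moves —b→ n1
  n1 = a.(c.(0 | 0) + (0 + 0 + 0 | 0)) has moves —a→ n2
  n2 = c.(0 | 0) + (0 + 0 + 0 | 0) has moves —c→ n3
  n3 = 0 | 0 has moves (no moves)
Partition-refinement fixed point:
  B0 = {m0, n0}
  B1 = {m1, n1}
  B2 = {m2, n2}
  B3 = {m3, n3}
m0 ∈ B0, n0 ∈ B0 → same block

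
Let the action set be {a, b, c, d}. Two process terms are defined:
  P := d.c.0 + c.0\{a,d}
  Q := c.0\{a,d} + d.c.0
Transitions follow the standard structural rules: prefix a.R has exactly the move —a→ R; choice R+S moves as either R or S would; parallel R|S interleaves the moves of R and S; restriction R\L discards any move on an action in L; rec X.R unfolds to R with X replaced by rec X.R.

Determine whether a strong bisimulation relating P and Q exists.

bisimilar

Reachable graph of P (4 states):
  p0 = d.c.0 + c.0\{a,d} :: --c--▸ p1, --d--▸ p2
  p1 = 0\{a,d} :: ·
  p2 = c.0 :: --c--▸ p3
  p3 = 0 :: ·
Reachable graph of Q (4 states):
  q0 = c.0\{a,d} + d.c.0 :: --c--▸ q1, --d--▸ q2
  q1 = 0\{a,d} :: ·
  q2 = c.0 :: --c--▸ q3
  q3 = 0 :: ·
Bisimilarity quotient blocks:
  B0 = {p0, q0}
  B1 = {p2, q2}
  B2 = {p1, p3, q1, q3}
p0 ∈ B0, q0 ∈ B0 → same block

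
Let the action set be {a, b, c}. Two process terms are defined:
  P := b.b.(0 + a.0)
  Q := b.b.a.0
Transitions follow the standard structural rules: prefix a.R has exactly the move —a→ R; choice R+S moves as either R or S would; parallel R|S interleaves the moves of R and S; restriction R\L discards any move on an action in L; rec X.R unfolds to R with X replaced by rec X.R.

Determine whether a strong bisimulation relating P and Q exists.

P ~ Q

LTS(P): 4 reachable states
  s0 = b.b.(0 + a.0) | --b--▸ s1
  s1 = b.(0 + a.0) | --b--▸ s2
  s2 = 0 + a.0 | --a--▸ s3
  s3 = 0 | stopped
LTS(Q): 4 reachable states
  t0 = b.b.a.0 | --b--▸ t1
  t1 = b.a.0 | --b--▸ t2
  t2 = a.0 | --a--▸ t3
  t3 = 0 | stopped
Partition-refinement fixed point:
  B0 = {s0, t0}
  B1 = {s1, t1}
  B2 = {s2, t2}
  B3 = {s3, t3}
s0 ∈ B0, t0 ∈ B0 → same block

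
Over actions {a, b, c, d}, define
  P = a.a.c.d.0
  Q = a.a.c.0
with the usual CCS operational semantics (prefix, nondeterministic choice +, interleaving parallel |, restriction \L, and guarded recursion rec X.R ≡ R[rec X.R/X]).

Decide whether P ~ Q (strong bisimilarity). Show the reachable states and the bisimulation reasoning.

Reachable graph of P (5 states):
  u0 = a.a.c.d.0 has moves --a--▸ u1
  u1 = a.c.d.0 has moves --a--▸ u2
  u2 = c.d.0 has moves --c--▸ u3
  u3 = d.0 has moves --d--▸ u4
  u4 = 0 has moves stopped
Reachable graph of Q (4 states):
  v0 = a.a.c.0 has moves --a--▸ v1
  v1 = a.c.0 has moves --a--▸ v2
  v2 = c.0 has moves --c--▸ v3
  v3 = 0 has moves stopped
Bisimilarity quotient blocks:
  B0 = {u0}
  B1 = {u1}
  B2 = {u2}
  B3 = {u3}
  B4 = {u4, v3}
  B5 = {v0}
  B6 = {v1}
  B7 = {v2}
u0 ∈ B0, v0 ∈ B5 → different blocks

not bisimilar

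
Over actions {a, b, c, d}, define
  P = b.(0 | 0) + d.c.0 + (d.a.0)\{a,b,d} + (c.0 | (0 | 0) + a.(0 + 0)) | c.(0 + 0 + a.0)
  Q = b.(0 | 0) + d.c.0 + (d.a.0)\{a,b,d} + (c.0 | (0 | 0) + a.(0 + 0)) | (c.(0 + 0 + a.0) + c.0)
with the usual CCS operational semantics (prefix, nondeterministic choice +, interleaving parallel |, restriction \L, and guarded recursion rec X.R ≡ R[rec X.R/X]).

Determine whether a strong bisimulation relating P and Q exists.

Reachable graph of P (12 states):
  s0 = b.(0 | 0) + d.c.0 + (d.a.0)\{a,b,d} + (c.0 | (0 | 0) + a.(0 + 0)) | c.(0 + 0 + a.0) has moves ··a··> s1, ··b··> s2, ··c··> s3, ··c··> s4, ··d··> s5
  s1 = (0 + 0) | c.(0 + 0 + a.0) has moves ··c··> s6
  s2 = 0 | 0 has moves ·
  s3 = (c.0 | (0 | 0) + a.(0 + 0)) | (0 + 0 + a.0) has moves ··a··> s6, ··a··> s7, ··c··> s8
  s4 = 0 | (0 | 0) | c.(0 + 0 + a.0) has moves ··c··> s8
  s5 = c.0 has moves ··c··> s9
  s6 = (0 + 0) | (0 + 0 + a.0) has moves ··a··> s10
  s7 = (c.0 | (0 | 0) + a.(0 + 0)) | 0 has moves ··a··> s10, ··c··> s11
  s8 = 0 | (0 | 0) | (0 + 0 + a.0) has moves ··a··> s11
  s9 = 0 has moves ·
  s10 = (0 + 0) | 0 has moves ·
  s11 = 0 | (0 | 0) | 0 has moves ·
Reachable graph of Q (12 states):
  t0 = b.(0 | 0) + d.c.0 + (d.a.0)\{a,b,d} + (c.0 | (0 | 0) + a.(0 + 0)) | (c.(0 + 0 + a.0) + c.0) has moves ··a··> t1, ··b··> t2, ··c··> t3, ··c··> t4, ··c··> t5, ··d··> t6
  t1 = (0 + 0) | (c.(0 + 0 + a.0) + c.0) has moves ··c··> t7, ··c··> t8
  t2 = 0 | 0 has moves ·
  t3 = (c.0 | (0 | 0) + a.(0 + 0)) | (0 + 0 + a.0) has moves ··a··> t4, ··a··> t7, ··c··> t9
  t4 = (c.0 | (0 | 0) + a.(0 + 0)) | 0 has moves ··a··> t8, ··c··> t10
  t5 = 0 | (0 | 0) | (c.(0 + 0 + a.0) + c.0) has moves ··c··> t10, ··c··> t9
  t6 = c.0 has moves ··c··> t11
  t7 = (0 + 0) | (0 + 0 + a.0) has moves ··a··> t8
  t8 = (0 + 0) | 0 has moves ·
  t9 = 0 | (0 | 0) | (0 + 0 + a.0) has moves ··a··> t10
  t10 = 0 | (0 | 0) | 0 has moves ·
  t11 = 0 has moves ·
Partition-refinement fixed point:
  B0 = {s0}
  B1 = {s1, s4}
  B2 = {s6, s8, t7, t9}
  B3 = {s10, s11, s2, s9, t10, t11, t2, t8}
  B4 = {s5, t6}
  B5 = {s3, t3}
  B6 = {s7, t4}
  B7 = {t0}
  B8 = {t1, t5}
s0 ∈ B0, t0 ∈ B7 → different blocks

P ≁ Q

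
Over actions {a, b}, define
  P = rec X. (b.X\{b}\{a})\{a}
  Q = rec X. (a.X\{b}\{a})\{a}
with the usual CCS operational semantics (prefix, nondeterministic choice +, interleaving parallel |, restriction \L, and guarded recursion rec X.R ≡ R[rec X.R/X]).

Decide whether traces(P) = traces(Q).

LTS(P): 2 reachable states
  m0 = rec X. (b.X\{b}\{a})\{a} :: ··b··> m1
  m1 = (rec X. (b.X\{b}\{a})\{a})\{b}\{a}\{a} :: (no moves)
LTS(Q): 1 reachable states
  n0 = rec X. (a.X\{b}\{a})\{a} :: (no moves)
Executing b from P (initial set {m0}):
  after b @ step 1: {m1}
  ✓ P
Executing b from Q (initial set {n0}):
  after b @ step 1: no successor for Q

traces(P) ≠ traces(Q) — witness ⟨b⟩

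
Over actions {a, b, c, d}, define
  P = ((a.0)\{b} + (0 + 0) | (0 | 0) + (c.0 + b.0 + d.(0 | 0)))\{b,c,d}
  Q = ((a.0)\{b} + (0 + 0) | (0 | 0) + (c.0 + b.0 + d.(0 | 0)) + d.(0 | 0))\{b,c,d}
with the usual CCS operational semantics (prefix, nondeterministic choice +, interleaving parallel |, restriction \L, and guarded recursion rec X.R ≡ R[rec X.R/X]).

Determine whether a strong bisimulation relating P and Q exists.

P's transition system — 2 states:
  m0 = ((a.0)\{b} + (0 + 0) | (0 | 0) + (c.0 + b.0 + d.(0 | 0)))\{b,c,d} :: ··a··> m1
  m1 = 0\{b}\{b,c,d} :: ·
Q's transition system — 2 states:
  n0 = ((a.0)\{b} + (0 + 0) | (0 | 0) + (c.0 + b.0 + d.(0 | 0)) + d.(0 | 0))\{b,c,d} :: ··a··> n1
  n1 = 0\{b}\{b,c,d} :: ·
Coarsest stable partition (strong bisimilarity classes):
  B0 = {m0, n0}
  B1 = {m1, n1}
m0 ∈ B0, n0 ∈ B0 → same block

YES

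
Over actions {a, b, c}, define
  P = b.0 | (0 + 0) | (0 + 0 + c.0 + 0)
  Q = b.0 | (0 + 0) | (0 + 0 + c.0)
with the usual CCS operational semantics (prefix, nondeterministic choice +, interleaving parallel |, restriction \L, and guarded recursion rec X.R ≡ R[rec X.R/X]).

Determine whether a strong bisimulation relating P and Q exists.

YES

P's transition system — 4 states:
  m0 = b.0 | (0 + 0) | (0 + 0 + c.0 + 0) ⊢ -b-> m1, -c-> m2
  m1 = 0 | (0 + 0) | (0 + 0 + c.0 + 0) ⊢ -c-> m3
  m2 = b.0 | (0 + 0) | 0 ⊢ -b-> m3
  m3 = 0 | (0 + 0) | 0 ⊢ (no moves)
Q's transition system — 4 states:
  n0 = b.0 | (0 + 0) | (0 + 0 + c.0) ⊢ -b-> n1, -c-> n2
  n1 = 0 | (0 + 0) | (0 + 0 + c.0) ⊢ -c-> n3
  n2 = b.0 | (0 + 0) | 0 ⊢ -b-> n3
  n3 = 0 | (0 + 0) | 0 ⊢ (no moves)
Partition-refinement fixed point:
  B0 = {m0, n0}
  B1 = {m2, n2}
  B2 = {m3, n3}
  B3 = {m1, n1}
m0 ∈ B0, n0 ∈ B0 → same block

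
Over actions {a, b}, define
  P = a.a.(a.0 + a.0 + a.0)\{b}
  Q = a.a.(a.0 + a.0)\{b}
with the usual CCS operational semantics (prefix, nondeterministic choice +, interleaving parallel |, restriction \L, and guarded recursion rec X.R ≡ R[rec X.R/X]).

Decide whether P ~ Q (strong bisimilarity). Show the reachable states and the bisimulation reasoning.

P ~ Q

P's transition system — 4 states:
  u0 = a.a.(a.0 + a.0 + a.0)\{b} → ··a··> u1
  u1 = a.(a.0 + a.0 + a.0)\{b} → ··a··> u2
  u2 = (a.0 + a.0 + a.0)\{b} → ··a··> u3
  u3 = 0\{b} → (no moves)
Q's transition system — 4 states:
  v0 = a.a.(a.0 + a.0)\{b} → ··a··> v1
  v1 = a.(a.0 + a.0)\{b} → ··a··> v2
  v2 = (a.0 + a.0)\{b} → ··a··> v3
  v3 = 0\{b} → (no moves)
Bisimilarity quotient blocks:
  B0 = {u0, v0}
  B1 = {u1, v1}
  B2 = {u2, v2}
  B3 = {u3, v3}
u0 ∈ B0, v0 ∈ B0 → same block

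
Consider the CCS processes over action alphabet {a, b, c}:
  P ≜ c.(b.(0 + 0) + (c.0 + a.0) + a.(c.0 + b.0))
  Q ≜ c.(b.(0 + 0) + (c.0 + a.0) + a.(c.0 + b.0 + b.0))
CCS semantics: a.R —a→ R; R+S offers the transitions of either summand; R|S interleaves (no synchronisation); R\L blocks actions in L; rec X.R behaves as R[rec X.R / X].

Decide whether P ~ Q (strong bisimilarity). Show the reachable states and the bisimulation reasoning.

P ~ Q

LTS(P): 5 reachable states
  p0 = c.(b.(0 + 0) + (c.0 + a.0) + a.(c.0 + b.0)) | =c=> p1
  p1 = b.(0 + 0) + (c.0 + a.0) + a.(c.0 + b.0) | =a=> p2, =a=> p3, =b=> p4, =c=> p2
  p2 = 0 | ∅
  p3 = c.0 + b.0 | =b=> p2, =c=> p2
  p4 = 0 + 0 | ∅
LTS(Q): 5 reachable states
  q0 = c.(b.(0 + 0) + (c.0 + a.0) + a.(c.0 + b.0 + b.0)) | =c=> q1
  q1 = b.(0 + 0) + (c.0 + a.0) + a.(c.0 + b.0 + b.0) | =a=> q2, =a=> q3, =b=> q4, =c=> q2
  q2 = 0 | ∅
  q3 = c.0 + b.0 + b.0 | =b=> q2, =c=> q2
  q4 = 0 + 0 | ∅
Partition-refinement fixed point:
  B0 = {p0, q0}
  B1 = {p1, q1}
  B2 = {p2, p4, q2, q4}
  B3 = {p3, q3}
p0 ∈ B0, q0 ∈ B0 → same block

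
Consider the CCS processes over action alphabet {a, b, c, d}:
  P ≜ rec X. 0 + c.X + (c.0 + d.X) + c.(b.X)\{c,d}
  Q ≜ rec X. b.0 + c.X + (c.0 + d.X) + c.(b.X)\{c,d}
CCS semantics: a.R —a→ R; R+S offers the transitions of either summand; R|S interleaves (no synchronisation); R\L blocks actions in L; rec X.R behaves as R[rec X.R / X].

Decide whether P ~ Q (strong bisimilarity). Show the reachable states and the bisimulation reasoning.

LTS(P): 4 reachable states
  m0 = rec X. 0 + c.X + (c.0 + d.X) + c.(b.X)\{c,d} ⊢ --c--▸ m0, --c--▸ m1, --c--▸ m2, --d--▸ m0
  m1 = (b.(rec X. 0 + c.X + (c.0 + d.X) + c.(b.X)\{c,d}))\{c,d} ⊢ --b--▸ m3
  m2 = 0 ⊢ deadlocked
  m3 = (rec X. 0 + c.X + (c.0 + d.X) + c.(b.X)\{c,d})\{c,d} ⊢ deadlocked
LTS(Q): 5 reachable states
  n0 = rec X. b.0 + c.X + (c.0 + d.X) + c.(b.X)\{c,d} ⊢ --b--▸ n1, --c--▸ n0, --c--▸ n1, --c--▸ n2, --d--▸ n0
  n1 = 0 ⊢ deadlocked
  n2 = (b.(rec X. b.0 + c.X + (c.0 + d.X) + c.(b.X)\{c,d}))\{c,d} ⊢ --b--▸ n3
  n3 = (rec X. b.0 + c.X + (c.0 + d.X) + c.(b.X)\{c,d})\{c,d} ⊢ --b--▸ n4
  n4 = 0\{c,d} ⊢ deadlocked
Coarsest stable partition (strong bisimilarity classes):
  B0 = {m0}
  B1 = {m1, n3}
  B2 = {m2, m3, n1, n4}
  B3 = {n0}
  B4 = {n2}
m0 ∈ B0, n0 ∈ B3 → different blocks

not bisimilar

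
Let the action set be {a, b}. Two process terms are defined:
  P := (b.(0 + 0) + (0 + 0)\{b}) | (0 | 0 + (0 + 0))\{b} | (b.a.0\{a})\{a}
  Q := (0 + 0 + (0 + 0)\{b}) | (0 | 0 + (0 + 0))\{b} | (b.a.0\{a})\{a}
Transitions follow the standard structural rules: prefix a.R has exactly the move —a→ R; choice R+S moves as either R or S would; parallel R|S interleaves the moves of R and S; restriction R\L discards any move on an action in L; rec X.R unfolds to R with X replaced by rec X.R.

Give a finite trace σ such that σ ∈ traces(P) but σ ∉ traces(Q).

P's transition system — 4 states:
  u0 = (b.(0 + 0) + (0 + 0)\{b}) | (0 | 0 + (0 + 0))\{b} | (b.a.0\{a})\{a} ⊢ ··b··> u1, ··b··> u2
  u1 = (0 + 0) | (0 | 0 + (0 + 0))\{b} | (b.a.0\{a})\{a} ⊢ ··b··> u3
  u2 = (b.(0 + 0) + (0 + 0)\{b}) | (0 | 0 + (0 + 0))\{b} | (a.0\{a})\{a} ⊢ ··b··> u3
  u3 = (0 + 0) | (0 | 0 + (0 + 0))\{b} | (a.0\{a})\{a} ⊢ ·
Q's transition system — 2 states:
  v0 = (0 + 0 + (0 + 0)\{b}) | (0 | 0 + (0 + 0))\{b} | (b.a.0\{a})\{a} ⊢ ··b··> v1
  v1 = (0 + 0 + (0 + 0)\{b}) | (0 | 0 + (0 + 0))\{b} | (a.0\{a})\{a} ⊢ ·
Run σ = ⟨bb⟩ on P: start {u0}
  after b @ step 1: {u1, u2}
  after b @ step 2: {u3}
  — P admits the full trace.
Run σ = ⟨bb⟩ on Q: start {v0}
  after b @ step 1: {v1}
  after b @ step 2: no successor for Q

bb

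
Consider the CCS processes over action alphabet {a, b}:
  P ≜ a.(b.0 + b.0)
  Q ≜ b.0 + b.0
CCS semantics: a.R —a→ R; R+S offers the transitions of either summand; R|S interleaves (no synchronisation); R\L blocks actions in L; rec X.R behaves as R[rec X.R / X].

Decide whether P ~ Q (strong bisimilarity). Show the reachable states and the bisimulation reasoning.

LTS(P): 3 reachable states
  p0 = a.(b.0 + b.0) | ··a··> p1
  p1 = b.0 + b.0 | ··b··> p2
  p2 = 0 | ∅
LTS(Q): 2 reachable states
  q0 = b.0 + b.0 | ··b··> q1
  q1 = 0 | ∅
Partition-refinement fixed point:
  B0 = {p0}
  B1 = {p1, q0}
  B2 = {p2, q1}
p0 ∈ B0, q0 ∈ B1 → different blocks

NO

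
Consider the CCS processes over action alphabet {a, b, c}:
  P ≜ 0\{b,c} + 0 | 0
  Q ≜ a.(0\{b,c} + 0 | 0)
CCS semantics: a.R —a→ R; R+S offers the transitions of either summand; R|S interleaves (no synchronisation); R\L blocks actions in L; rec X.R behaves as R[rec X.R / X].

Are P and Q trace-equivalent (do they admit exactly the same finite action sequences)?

P's transition system — 1 states:
  u0 = 0\{b,c} + 0 | 0 → (no moves)
Q's transition system — 2 states:
  v0 = a.(0\{b,c} + 0 | 0) → =a=> v1
  v1 = 0\{b,c} + 0 | 0 → (no moves)
Trace ⟨a⟩ through Q, begin at {v0}:
  [1] a ⇒ {v1}
  — Q admits the full trace.
Trace ⟨a⟩ through P, begin at {u0}:
  [1] a ⇒ no successor for P

NO — witness ⟨a⟩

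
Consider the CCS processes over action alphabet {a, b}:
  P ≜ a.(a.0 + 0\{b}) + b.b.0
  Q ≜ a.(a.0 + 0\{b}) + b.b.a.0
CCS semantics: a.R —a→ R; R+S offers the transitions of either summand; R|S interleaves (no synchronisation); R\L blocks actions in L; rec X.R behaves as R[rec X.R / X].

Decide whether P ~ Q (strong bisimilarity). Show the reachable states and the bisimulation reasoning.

not bisimilar

LTS(P): 4 reachable states
  m0 = a.(a.0 + 0\{b}) + b.b.0 ⊢ -a-> m1, -b-> m2
  m1 = a.0 + 0\{b} ⊢ -a-> m3
  m2 = b.0 ⊢ -b-> m3
  m3 = 0 ⊢ deadlocked
LTS(Q): 5 reachable states
  n0 = a.(a.0 + 0\{b}) + b.b.a.0 ⊢ -a-> n1, -b-> n2
  n1 = a.0 + 0\{b} ⊢ -a-> n3
  n2 = b.a.0 ⊢ -b-> n4
  n3 = 0 ⊢ deadlocked
  n4 = a.0 ⊢ -a-> n3
Bisimilarity quotient blocks:
  B0 = {m0}
  B1 = {m1, n1, n4}
  B2 = {m3, n3}
  B3 = {m2}
  B4 = {n0}
  B5 = {n2}
m0 ∈ B0, n0 ∈ B4 → different blocks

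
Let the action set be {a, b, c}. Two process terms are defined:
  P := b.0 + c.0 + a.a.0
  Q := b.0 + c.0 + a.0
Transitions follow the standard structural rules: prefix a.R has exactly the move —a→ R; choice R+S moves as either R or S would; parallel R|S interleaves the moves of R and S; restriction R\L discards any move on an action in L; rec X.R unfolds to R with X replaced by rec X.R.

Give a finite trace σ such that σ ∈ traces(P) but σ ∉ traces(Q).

aa

P's transition system — 3 states:
  p0 = b.0 + c.0 + a.a.0 → --a--▸ p1, --b--▸ p2, --c--▸ p2
  p1 = a.0 → --a--▸ p2
  p2 = 0 → deadlocked
Q's transition system — 2 states:
  q0 = b.0 + c.0 + a.0 → --a--▸ q1, --b--▸ q1, --c--▸ q1
  q1 = 0 → deadlocked
Run σ = ⟨aa⟩ on P: start {p0}
  after a @ step 1: {p1}
  after a @ step 2: {p2}
  P completes σ.
Run σ = ⟨aa⟩ on Q: start {q0}
  after a @ step 1: {q1}
  after a @ step 2: no successor for Q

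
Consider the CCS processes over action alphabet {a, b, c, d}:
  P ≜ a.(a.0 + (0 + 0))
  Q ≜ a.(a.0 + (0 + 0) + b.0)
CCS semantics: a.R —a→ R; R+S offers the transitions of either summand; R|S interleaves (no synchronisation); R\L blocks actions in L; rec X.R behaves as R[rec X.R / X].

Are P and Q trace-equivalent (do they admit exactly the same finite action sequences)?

traces(P) ≠ traces(Q) — witness ⟨ab⟩

Reachable graph of P (3 states):
  p0 = a.(a.0 + (0 + 0)) ⊢ —a→ p1
  p1 = a.0 + (0 + 0) ⊢ —a→ p2
  p2 = 0 ⊢ (no moves)
Reachable graph of Q (3 states):
  q0 = a.(a.0 + (0 + 0) + b.0) ⊢ —a→ q1
  q1 = a.0 + (0 + 0) + b.0 ⊢ —a→ q2, —b→ q2
  q2 = 0 ⊢ (no moves)
Run σ = ⟨ab⟩ on Q: start {q0}
  [1] a ⇒ {q1}
  [2] b ⇒ {q2}
  ✓ Q
Run σ = ⟨ab⟩ on P: start {p0}
  [1] a ⇒ {p1}
  [2] b ⇒ ∅  — P cannot continue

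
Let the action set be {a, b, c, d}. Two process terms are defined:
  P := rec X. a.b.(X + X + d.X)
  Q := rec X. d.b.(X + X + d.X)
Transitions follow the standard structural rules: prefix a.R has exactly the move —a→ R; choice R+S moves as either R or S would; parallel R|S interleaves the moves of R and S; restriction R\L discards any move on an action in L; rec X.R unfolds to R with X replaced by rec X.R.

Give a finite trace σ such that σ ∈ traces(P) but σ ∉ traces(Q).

Reachable graph of P (3 states):
  p0 = rec X. a.b.(X + X + d.X) → —a→ p1
  p1 = b.((rec X. a.b.(X + X + d.X)) + (rec X. a.b.(X + X + d.X)) + d.(rec X. a.b.(X + X + d.X))) → —b→ p2
  p2 = (rec X. a.b.(X + X + d.X)) + (rec X. a.b.(X + X + d.X)) + d.(rec X. a.b.(X + X + d.X)) → —a→ p1, —d→ p0
Reachable graph of Q (3 states):
  q0 = rec X. d.b.(X + X + d.X) → —d→ q1
  q1 = b.((rec X. d.b.(X + X + d.X)) + (rec X. d.b.(X + X + d.X)) + d.(rec X. d.b.(X + X + d.X))) → —b→ q2
  q2 = (rec X. d.b.(X + X + d.X)) + (rec X. d.b.(X + X + d.X)) + d.(rec X. d.b.(X + X + d.X)) → —d→ q0, —d→ q1
Executing a from P (initial set {p0}):
  [1] a ⇒ {p1}
  ✓ P
Executing a from Q (initial set {q0}):
  [1] a ⇒ ∅  — Q cannot continue

a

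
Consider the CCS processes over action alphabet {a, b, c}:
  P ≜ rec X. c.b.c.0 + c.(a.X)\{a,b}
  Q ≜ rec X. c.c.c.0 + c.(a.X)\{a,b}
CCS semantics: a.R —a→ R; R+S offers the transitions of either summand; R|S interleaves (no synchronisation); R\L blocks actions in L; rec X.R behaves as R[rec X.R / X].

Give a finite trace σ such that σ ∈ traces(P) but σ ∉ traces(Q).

LTS(P): 5 reachable states
  s0 = rec X. c.b.c.0 + c.(a.X)\{a,b} | =c=> s1, =c=> s2
  s1 = (a.(rec X. c.b.c.0 + c.(a.X)\{a,b}))\{a,b} | ·
  s2 = b.c.0 | =b=> s3
  s3 = c.0 | =c=> s4
  s4 = 0 | ·
LTS(Q): 5 reachable states
  t0 = rec X. c.c.c.0 + c.(a.X)\{a,b} | =c=> t1, =c=> t2
  t1 = (a.(rec X. c.c.c.0 + c.(a.X)\{a,b}))\{a,b} | ·
  t2 = c.c.0 | =c=> t3
  t3 = c.0 | =c=> t4
  t4 = 0 | ·
Run σ = ⟨cb⟩ on P: start {s0}
  after c @ step 1: {s1, s2}
  after b @ step 2: {s3}
  — P admits the full trace.
Run σ = ⟨cb⟩ on Q: start {t0}
  after c @ step 1: {t1, t2}
  after b @ step 2: ∅  — Q cannot continue

cb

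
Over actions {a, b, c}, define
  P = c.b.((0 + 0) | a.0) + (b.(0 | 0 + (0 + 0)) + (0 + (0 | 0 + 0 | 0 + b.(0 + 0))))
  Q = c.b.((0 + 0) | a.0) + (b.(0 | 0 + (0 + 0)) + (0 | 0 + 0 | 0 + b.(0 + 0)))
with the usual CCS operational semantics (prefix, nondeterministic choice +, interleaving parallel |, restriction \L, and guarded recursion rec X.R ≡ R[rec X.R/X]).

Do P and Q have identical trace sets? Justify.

P's transition system — 6 states:
  s0 = c.b.((0 + 0) | a.0) + (b.(0 | 0 + (0 + 0)) + (0 + (0 | 0 + 0 | 0 + b.(0 + 0)))) ⊢ ··b··> s1, ··b··> s2, ··c··> s3
  s1 = 0 + 0 ⊢ ∅
  s2 = 0 | 0 + (0 + 0) ⊢ ∅
  s3 = b.((0 + 0) | a.0) ⊢ ··b··> s4
  s4 = (0 + 0) | a.0 ⊢ ··a··> s5
  s5 = (0 + 0) | 0 ⊢ ∅
Q's transition system — 6 states:
  t0 = c.b.((0 + 0) | a.0) + (b.(0 | 0 + (0 + 0)) + (0 | 0 + 0 | 0 + b.(0 + 0))) ⊢ ··b··> t1, ··b··> t2, ··c··> t3
  t1 = 0 + 0 ⊢ ∅
  t2 = 0 | 0 + (0 + 0) ⊢ ∅
  t3 = b.((0 + 0) | a.0) ⊢ ··b··> t4
  t4 = (0 + 0) | a.0 ⊢ ··a··> t5
  t5 = (0 + 0) | 0 ⊢ ∅
Bisimilarity quotient blocks:
  B0 = {s0, t0}
  B1 = {s3, t3}
  B2 = {s4, t4}
  B3 = {s1, s2, s5, t1, t2, t5}
s0 ∈ B0, t0 ∈ B0 → same block
Bisimilar ⇒ trace-equivalent.

trace-equivalent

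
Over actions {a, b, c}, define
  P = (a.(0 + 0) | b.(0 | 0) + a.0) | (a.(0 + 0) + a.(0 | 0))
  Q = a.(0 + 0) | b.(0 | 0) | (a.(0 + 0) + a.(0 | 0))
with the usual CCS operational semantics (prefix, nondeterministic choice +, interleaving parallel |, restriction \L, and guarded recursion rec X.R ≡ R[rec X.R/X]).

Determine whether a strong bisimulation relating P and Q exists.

Reachable graph of P (15 states):
  u0 = (a.(0 + 0) | b.(0 | 0) + a.0) | (a.(0 + 0) + a.(0 | 0)) :: --a--▸ u1, --a--▸ u2, --a--▸ u3, --a--▸ u4, --b--▸ u5
  u1 = (0 + 0) | b.(0 | 0) | (a.(0 + 0) + a.(0 | 0)) :: --a--▸ u6, --a--▸ u7, --b--▸ u8
  u2 = (a.(0 + 0) | b.(0 | 0) + a.0) | (0 + 0) :: --a--▸ u6, --a--▸ u9, --b--▸ u10
  u3 = (a.(0 + 0) | b.(0 | 0) + a.0) | (0 | 0) :: --a--▸ u11, --a--▸ u7, --b--▸ u12
  u4 = 0 | (a.(0 + 0) + a.(0 | 0)) :: --a--▸ u11, --a--▸ u9
  u5 = a.(0 + 0) | (0 | 0) | (a.(0 + 0) + a.(0 | 0)) :: --a--▸ u10, --a--▸ u12, --a--▸ u8
  u6 = (0 + 0) | b.(0 | 0) | (0 + 0) :: --b--▸ u13
  u7 = (0 + 0) | b.(0 | 0) | (0 | 0) :: --b--▸ u14
  u8 = (0 + 0) | (0 | 0) | (a.(0 + 0) + a.(0 | 0)) :: --a--▸ u13, --a--▸ u14
  u9 = 0 | (0 + 0) :: stopped
  u10 = a.(0 + 0) | (0 | 0) | (0 + 0) :: --a--▸ u13
  u11 = 0 | (0 | 0) :: stopped
  u12 = a.(0 + 0) | (0 | 0) | (0 | 0) :: --a--▸ u14
  u13 = (0 + 0) | (0 | 0) | (0 + 0) :: stopped
  u14 = (0 + 0) | (0 | 0) | (0 | 0) :: stopped
Reachable graph of Q (12 states):
  v0 = a.(0 + 0) | b.(0 | 0) | (a.(0 + 0) + a.(0 | 0)) :: --a--▸ v1, --a--▸ v2, --a--▸ v3, --b--▸ v4
  v1 = (0 + 0) | b.(0 | 0) | (a.(0 + 0) + a.(0 | 0)) :: --a--▸ v5, --a--▸ v6, --b--▸ v7
  v2 = a.(0 + 0) | b.(0 | 0) | (0 + 0) :: --a--▸ v5, --b--▸ v8
  v3 = a.(0 + 0) | b.(0 | 0) | (0 | 0) :: --a--▸ v6, --b--▸ v9
  v4 = a.(0 + 0) | (0 | 0) | (a.(0 + 0) + a.(0 | 0)) :: --a--▸ v7, --a--▸ v8, --a--▸ v9
  v5 = (0 + 0) | b.(0 | 0) | (0 + 0) :: --b--▸ v10
  v6 = (0 + 0) | b.(0 | 0) | (0 | 0) :: --b--▸ v11
  v7 = (0 + 0) | (0 | 0) | (a.(0 + 0) + a.(0 | 0)) :: --a--▸ v10, --a--▸ v11
  v8 = a.(0 + 0) | (0 | 0) | (0 + 0) :: --a--▸ v10
  v9 = a.(0 + 0) | (0 | 0) | (0 | 0) :: --a--▸ v11
  v10 = (0 + 0) | (0 | 0) | (0 + 0) :: stopped
  v11 = (0 + 0) | (0 | 0) | (0 | 0) :: stopped
Coarsest stable partition (strong bisimilarity classes):
  B0 = {u0}
  B1 = {u1, v1, v2, v3}
  B2 = {u6, u7, v5, v6}
  B3 = {u11, u13, u14, u9, v10, v11}
  B4 = {u10, u12, u4, u8, v7, v8, v9}
  B5 = {u5, v4}
  B6 = {u2, u3}
  B7 = {v0}
u0 ∈ B0, v0 ∈ B7 → different blocks

not bisimilar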